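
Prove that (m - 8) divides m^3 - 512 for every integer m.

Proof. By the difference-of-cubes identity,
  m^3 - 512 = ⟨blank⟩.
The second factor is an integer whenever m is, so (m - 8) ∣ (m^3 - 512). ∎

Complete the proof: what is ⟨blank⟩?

Polynomial division of m^3 - 512 by m - 8 leaves remainder 0 and quotient m^2 + 8m + 64.
Hence m^3 - 512 = (m - 8)(m^2 + 8m + 64).

(m - 8)(m^2 + 8m + 64)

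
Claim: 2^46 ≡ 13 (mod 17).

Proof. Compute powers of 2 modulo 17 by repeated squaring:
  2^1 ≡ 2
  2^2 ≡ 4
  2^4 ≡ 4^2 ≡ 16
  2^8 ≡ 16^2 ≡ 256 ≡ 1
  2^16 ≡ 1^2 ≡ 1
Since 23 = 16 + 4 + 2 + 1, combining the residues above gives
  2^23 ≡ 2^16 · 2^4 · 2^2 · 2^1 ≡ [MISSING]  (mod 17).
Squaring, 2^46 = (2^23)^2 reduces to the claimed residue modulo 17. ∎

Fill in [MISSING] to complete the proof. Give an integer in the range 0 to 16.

2^16 · 2^4 · 2^2 · 2^1 ≡ 1 · 16 · 4 · 2 = 128.
128 mod 17 = 9, so 2^23 ≡ 9 (mod 17).

9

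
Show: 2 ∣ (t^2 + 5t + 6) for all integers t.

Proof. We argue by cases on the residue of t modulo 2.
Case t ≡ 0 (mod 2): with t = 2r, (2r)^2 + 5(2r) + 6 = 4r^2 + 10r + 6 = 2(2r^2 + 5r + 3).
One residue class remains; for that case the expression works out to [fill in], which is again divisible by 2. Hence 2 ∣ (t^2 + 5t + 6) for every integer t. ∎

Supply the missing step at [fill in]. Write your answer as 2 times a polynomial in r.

Only t ≡ 1 (mod 2) is unaccounted for. Put t = 2r+1:
(2r+1)^2 + 5(2r+1) + 6 expands to 4r^2 + 14r + 12,
and factoring out 2 leaves 2(2r^2 + 7r + 6).

2(2r^2 + 7r + 6)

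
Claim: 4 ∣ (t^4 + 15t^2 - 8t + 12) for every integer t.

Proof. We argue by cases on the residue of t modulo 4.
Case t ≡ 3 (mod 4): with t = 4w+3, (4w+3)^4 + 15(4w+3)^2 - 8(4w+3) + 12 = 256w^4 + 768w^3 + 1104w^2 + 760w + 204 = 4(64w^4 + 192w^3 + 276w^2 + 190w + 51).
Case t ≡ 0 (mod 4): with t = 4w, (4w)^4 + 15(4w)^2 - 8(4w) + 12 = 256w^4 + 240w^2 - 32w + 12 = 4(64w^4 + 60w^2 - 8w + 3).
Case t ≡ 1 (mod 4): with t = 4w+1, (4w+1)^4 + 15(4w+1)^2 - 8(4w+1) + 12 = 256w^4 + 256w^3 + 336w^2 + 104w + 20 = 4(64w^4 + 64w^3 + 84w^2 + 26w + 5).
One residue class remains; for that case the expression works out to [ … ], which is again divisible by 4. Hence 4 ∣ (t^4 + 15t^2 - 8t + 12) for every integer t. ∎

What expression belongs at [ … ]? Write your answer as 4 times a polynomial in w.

Only t ≡ 2 (mod 4) is unaccounted for. Put t = 4w+2:
(4w+2)^4 + 15(4w+2)^2 - 8(4w+2) + 12 expands to 256w^4 + 512w^3 + 624w^2 + 336w + 72,
and factoring out 4 leaves 4(64w^4 + 128w^3 + 156w^2 + 84w + 18).

4(64w^4 + 128w^3 + 156w^2 + 84w + 18)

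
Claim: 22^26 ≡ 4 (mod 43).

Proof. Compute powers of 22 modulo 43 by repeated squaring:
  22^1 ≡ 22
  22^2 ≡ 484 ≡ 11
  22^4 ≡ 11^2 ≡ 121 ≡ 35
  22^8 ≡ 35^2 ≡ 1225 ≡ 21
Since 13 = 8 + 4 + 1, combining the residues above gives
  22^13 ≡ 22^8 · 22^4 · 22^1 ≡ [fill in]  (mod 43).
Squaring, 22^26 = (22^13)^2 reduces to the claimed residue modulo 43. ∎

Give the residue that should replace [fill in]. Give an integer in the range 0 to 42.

22^8 · 22^4 · 22^1 ≡ 21 · 35 · 22 = 16170.
16170 mod 43 = 2, so 22^13 ≡ 2 (mod 43).

2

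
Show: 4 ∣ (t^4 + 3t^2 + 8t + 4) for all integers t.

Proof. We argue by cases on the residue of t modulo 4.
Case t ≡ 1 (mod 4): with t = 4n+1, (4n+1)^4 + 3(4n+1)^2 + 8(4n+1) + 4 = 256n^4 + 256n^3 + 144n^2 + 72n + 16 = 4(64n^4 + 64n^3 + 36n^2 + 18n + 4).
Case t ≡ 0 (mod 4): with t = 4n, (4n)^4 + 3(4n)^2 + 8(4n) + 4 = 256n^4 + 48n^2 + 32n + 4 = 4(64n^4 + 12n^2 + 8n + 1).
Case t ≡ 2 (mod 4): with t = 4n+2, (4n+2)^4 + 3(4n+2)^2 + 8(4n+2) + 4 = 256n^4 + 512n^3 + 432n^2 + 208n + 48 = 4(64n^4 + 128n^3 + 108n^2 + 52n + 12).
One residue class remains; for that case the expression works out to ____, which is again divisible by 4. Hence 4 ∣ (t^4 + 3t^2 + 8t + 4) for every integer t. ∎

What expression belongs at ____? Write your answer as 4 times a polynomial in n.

4(64n^4 + 192n^3 + 228n^2 + 134n + 34)

The residues treated are {1, 0, 2}, so the missing case is t ≡ 3 (mod 4); write t = 4n+3.
Then (4n+3)^4 + 3(4n+3)^2 + 8(4n+3) + 4 = 256n^4 + 768n^3 + 912n^2 + 536n + 136 = 4(64n^4 + 192n^3 + 228n^2 + 134n + 34).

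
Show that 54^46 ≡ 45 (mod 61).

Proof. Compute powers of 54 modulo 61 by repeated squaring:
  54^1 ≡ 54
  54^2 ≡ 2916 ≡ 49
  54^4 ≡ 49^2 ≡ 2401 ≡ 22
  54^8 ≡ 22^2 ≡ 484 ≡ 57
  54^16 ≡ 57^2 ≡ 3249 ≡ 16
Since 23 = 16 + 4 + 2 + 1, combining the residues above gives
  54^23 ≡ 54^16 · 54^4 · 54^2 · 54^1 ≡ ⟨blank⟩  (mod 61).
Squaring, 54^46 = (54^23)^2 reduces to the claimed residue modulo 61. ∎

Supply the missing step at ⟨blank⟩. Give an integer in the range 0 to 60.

44

Multiply the listed residues: 16 · 22 · 49 · 54 = 352 → 17248 → 931392.
Reducing modulo 61: 931392 = 15268·61 + 44, so 54^23 ≡ 44.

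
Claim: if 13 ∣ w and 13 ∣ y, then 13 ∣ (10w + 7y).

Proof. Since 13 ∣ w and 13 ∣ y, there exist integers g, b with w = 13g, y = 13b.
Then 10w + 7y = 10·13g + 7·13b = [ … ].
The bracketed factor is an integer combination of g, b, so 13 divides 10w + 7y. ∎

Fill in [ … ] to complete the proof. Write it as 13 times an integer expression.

Each term has a factor of 13: 10·13g + 7·13b = 13·(7b + 10g).
Since 7b + 10g is an integer, 13 ∣ (10w + 7y).

13(7b + 10g)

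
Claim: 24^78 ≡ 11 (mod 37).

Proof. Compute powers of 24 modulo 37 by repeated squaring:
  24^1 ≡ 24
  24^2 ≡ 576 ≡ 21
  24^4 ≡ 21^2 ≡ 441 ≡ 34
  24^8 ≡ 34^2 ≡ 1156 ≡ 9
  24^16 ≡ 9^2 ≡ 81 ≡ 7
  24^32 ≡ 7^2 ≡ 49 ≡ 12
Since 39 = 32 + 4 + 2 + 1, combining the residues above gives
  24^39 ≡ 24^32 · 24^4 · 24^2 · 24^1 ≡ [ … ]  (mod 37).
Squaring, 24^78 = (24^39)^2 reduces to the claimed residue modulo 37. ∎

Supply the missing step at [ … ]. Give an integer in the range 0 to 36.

Multiply the listed residues: 12 · 34 · 21 · 24 = 408 → 8568 → 205632.
Reducing modulo 37: 205632 = 5557·37 + 23, so 24^39 ≡ 23.

23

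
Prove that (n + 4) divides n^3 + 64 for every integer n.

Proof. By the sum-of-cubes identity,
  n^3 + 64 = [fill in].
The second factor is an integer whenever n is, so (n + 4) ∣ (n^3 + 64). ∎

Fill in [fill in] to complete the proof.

Polynomial division of n^3 + 64 by n + 4 leaves remainder 0 and quotient n^2 - 4n + 16.
Hence n^3 + 64 = (n + 4)(n^2 - 4n + 16).

(n + 4)(n^2 - 4n + 16)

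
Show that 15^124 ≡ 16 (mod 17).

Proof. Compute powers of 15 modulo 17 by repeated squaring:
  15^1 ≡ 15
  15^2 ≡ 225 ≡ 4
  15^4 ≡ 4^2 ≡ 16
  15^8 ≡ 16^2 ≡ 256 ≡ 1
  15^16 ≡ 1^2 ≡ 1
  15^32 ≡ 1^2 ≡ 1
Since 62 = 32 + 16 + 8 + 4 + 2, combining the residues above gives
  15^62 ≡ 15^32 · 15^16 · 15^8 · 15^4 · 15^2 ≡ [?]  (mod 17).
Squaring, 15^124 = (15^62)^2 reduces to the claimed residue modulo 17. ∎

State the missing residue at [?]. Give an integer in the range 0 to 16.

13

15^32 · 15^16 · 15^8 · 15^4 · 15^2 ≡ 1 · 1 · 1 · 16 · 4 = 64.
64 mod 17 = 13, so 15^62 ≡ 13 (mod 17).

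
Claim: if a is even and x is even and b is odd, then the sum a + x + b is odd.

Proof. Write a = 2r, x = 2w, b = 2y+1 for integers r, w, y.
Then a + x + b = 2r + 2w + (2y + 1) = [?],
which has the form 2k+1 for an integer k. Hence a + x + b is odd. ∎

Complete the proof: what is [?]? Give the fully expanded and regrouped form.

2(r + w + y) + 1

2r + 2w + (2y + 1) = 2r + 2w + 2y + 1
= 2(r + w + y) + 1.
Since r + w + y is an integer, the sum is of the form 2k+1 for an integer k.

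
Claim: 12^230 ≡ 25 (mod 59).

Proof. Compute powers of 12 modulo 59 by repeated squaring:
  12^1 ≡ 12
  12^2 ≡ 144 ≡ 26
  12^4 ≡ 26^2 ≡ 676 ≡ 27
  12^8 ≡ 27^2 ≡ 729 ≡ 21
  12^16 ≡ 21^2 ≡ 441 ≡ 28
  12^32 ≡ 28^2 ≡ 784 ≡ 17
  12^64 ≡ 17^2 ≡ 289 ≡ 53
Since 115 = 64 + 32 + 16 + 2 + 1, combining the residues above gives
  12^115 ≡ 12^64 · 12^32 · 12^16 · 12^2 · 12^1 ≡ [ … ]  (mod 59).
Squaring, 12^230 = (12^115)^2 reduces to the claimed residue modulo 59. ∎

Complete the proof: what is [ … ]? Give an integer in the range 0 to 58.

Multiply the listed residues: 53 · 17 · 28 · 26 · 12 = 901 → 25228 → 655928 → 7871136.
Reducing modulo 59: 7871136 = 133409·59 + 5, so 12^115 ≡ 5.

5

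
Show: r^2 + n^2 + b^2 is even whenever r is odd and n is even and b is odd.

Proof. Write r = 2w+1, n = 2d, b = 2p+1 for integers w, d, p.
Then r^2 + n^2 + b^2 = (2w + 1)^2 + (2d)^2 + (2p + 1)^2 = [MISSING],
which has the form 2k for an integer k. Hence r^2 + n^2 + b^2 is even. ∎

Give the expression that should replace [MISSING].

Expanding: (2w + 1)^2 + (2d)^2 + (2p + 1)^2 = 4d^2 + 4p^2 + 4p + 4w^2 + 4w + 2.
Every term is even; pulling out the factor of 2 gives 2(2d^2 + 2p^2 + 2p + 2w^2 + 2w + 1).

2(2d^2 + 2p^2 + 2p + 2w^2 + 2w + 1)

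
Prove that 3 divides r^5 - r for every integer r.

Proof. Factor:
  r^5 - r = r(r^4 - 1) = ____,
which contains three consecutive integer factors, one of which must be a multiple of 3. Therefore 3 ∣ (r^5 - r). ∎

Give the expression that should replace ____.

r^4 - 1 = (r^2 - 1)(r^2 + 1), and r^2 - 1 = (r-1)(r+1).
So r(r^4 - 1) = (r - 1)r(r + 1)(r^2 + 1).

(r - 1)r(r + 1)(r^2 + 1)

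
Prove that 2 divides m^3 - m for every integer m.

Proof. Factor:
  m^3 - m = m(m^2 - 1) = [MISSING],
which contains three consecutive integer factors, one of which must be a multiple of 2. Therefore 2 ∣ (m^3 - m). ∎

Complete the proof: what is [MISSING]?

(m - 1)m(m + 1)

m(m^2 - 1) = m(m - 1)(m + 1) = (m - 1)m(m + 1).
These three factors are consecutive integers, so their product is divisible by 2.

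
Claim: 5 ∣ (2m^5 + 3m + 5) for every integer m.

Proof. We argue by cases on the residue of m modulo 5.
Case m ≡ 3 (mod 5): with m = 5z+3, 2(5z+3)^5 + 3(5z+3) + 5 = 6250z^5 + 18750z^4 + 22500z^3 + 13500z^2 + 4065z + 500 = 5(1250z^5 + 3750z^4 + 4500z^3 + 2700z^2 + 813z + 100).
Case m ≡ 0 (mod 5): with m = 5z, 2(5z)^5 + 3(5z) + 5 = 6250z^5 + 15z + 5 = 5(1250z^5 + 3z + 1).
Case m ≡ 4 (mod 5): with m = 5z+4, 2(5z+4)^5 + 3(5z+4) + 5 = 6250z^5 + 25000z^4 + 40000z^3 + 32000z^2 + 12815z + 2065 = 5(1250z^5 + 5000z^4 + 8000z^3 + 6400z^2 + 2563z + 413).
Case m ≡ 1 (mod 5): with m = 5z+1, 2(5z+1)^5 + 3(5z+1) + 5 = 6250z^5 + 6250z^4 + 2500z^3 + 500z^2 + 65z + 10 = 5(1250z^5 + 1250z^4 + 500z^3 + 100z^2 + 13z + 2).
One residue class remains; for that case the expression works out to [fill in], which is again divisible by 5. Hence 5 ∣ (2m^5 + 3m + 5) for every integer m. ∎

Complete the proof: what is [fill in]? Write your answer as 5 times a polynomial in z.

The residues treated are {3, 0, 4, 1}, so the missing case is m ≡ 2 (mod 5); write m = 5z+2.
Then 2(5z+2)^5 + 3(5z+2) + 5 = 6250z^5 + 12500z^4 + 10000z^3 + 4000z^2 + 815z + 75 = 5(1250z^5 + 2500z^4 + 2000z^3 + 800z^2 + 163z + 15).

5(1250z^5 + 2500z^4 + 2000z^3 + 800z^2 + 163z + 15)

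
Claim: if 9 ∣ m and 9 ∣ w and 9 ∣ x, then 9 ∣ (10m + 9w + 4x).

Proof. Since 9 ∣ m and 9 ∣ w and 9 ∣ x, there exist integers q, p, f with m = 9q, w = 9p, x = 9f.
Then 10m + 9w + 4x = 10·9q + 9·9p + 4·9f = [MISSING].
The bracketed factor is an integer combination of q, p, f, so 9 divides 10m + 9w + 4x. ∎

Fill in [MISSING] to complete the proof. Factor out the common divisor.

Each term has a factor of 9: 10·9q + 9·9p + 4·9f = 9·(4f + 9p + 10q).
Since 4f + 9p + 10q is an integer, 9 ∣ (10m + 9w + 4x).

9(4f + 9p + 10q)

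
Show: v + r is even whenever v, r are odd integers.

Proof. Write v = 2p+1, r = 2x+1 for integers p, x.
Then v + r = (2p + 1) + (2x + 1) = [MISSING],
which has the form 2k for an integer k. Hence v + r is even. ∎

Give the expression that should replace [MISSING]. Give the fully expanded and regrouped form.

Expanding: (2p + 1) + (2x + 1) = 2p + 2x + 2.
Every term is even; pulling out the factor of 2 gives 2(p + x + 1).

2(p + x + 1)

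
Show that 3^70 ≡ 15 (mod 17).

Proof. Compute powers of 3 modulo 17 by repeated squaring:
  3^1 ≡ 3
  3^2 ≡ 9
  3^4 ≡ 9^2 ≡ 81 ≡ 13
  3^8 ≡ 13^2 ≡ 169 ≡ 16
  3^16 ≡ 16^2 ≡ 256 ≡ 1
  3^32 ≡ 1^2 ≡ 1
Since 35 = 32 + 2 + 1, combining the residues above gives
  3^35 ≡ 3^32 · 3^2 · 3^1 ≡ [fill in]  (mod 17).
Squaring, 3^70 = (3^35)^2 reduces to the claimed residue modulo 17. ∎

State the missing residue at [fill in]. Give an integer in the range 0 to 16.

10

Multiply the listed residues: 1 · 9 · 3 = 9 → 27.
Reducing modulo 17: 27 = 1·17 + 10, so 3^35 ≡ 10.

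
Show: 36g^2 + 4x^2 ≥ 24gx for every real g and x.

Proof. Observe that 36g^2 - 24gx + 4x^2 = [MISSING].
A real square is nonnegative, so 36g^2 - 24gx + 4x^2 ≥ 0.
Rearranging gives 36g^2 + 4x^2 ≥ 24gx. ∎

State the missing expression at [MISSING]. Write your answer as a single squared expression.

(6g - 2x)^2

36g^2 - 24gx + 4x^2 is a perfect-square trinomial: the outer terms are (6g)^2 and (2x)^2, and the cross term is -2·6g·2x.
So 36g^2 - 24gx + 4x^2 = (6g - 2x)^2 ≥ 0.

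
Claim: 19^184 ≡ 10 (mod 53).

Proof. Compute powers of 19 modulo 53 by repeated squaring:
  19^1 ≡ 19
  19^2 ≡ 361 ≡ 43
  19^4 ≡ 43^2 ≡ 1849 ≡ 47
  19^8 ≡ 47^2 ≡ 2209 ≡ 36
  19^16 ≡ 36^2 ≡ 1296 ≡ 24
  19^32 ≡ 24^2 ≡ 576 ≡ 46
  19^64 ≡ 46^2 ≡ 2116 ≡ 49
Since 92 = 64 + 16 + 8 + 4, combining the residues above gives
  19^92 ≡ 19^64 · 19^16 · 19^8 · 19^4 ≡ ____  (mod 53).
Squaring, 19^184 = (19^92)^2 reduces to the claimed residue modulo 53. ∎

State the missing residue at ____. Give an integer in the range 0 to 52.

13

19^64 · 19^16 · 19^8 · 19^4 ≡ 49 · 24 · 36 · 47 = 1989792.
1989792 mod 53 = 13, so 19^92 ≡ 13 (mod 53).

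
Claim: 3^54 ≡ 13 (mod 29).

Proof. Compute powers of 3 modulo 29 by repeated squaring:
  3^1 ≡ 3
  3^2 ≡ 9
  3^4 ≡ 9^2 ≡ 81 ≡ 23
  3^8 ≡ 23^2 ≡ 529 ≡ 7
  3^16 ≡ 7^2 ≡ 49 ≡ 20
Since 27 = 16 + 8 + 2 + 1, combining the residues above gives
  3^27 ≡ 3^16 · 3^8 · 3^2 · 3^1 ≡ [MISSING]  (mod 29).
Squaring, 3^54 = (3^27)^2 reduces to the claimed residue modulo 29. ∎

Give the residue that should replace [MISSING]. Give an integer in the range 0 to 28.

10

3^16 · 3^8 · 3^2 · 3^1 ≡ 20 · 7 · 9 · 3 = 3780.
3780 mod 29 = 10, so 3^27 ≡ 10 (mod 29).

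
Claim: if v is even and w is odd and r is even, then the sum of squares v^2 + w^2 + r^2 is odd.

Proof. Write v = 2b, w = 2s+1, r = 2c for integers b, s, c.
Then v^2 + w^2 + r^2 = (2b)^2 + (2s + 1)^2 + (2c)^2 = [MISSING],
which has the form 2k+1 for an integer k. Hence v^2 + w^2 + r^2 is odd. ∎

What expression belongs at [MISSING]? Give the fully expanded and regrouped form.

Expanding: (2b)^2 + (2s + 1)^2 + (2c)^2 = 4b^2 + 4c^2 + 4s^2 + 4s + 1.
Every term except the constant is even, so this is 2(2b^2 + 2c^2 + 2s^2 + 2s) + 1,
and 2b^2 + 2c^2 + 2s^2 + 2s ∈ ℤ gives the required form.

2(2b^2 + 2c^2 + 2s^2 + 2s) + 1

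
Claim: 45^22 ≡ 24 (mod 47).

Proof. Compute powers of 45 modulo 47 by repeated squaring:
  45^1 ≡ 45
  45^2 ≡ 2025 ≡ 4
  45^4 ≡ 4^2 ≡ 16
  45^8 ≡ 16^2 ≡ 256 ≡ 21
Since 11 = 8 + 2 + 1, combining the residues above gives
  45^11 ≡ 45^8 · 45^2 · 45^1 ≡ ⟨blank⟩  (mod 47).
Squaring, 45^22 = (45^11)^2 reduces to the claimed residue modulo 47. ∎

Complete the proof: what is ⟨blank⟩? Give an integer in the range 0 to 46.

Multiply the listed residues: 21 · 4 · 45 = 84 → 3780.
Reducing modulo 47: 3780 = 80·47 + 20, so 45^11 ≡ 20.

20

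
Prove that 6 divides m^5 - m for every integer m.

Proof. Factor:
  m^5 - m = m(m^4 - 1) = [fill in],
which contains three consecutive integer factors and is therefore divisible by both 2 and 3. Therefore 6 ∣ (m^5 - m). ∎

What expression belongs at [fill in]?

m^4 - 1 = (m^2 - 1)(m^2 + 1), and m^2 - 1 = (m-1)(m+1).
So m(m^4 - 1) = (m - 1)m(m + 1)(m^2 + 1).

(m - 1)m(m + 1)(m^2 + 1)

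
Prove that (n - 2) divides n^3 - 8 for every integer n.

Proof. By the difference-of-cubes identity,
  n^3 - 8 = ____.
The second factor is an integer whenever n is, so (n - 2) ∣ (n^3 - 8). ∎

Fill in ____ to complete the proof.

a^3 - b^3 = (a - b)(a^2 + ab + b^2). With a = n, b = 2:
n^3 - 8 = (n - 2)(n^2 + 2n + 4).

(n - 2)(n^2 + 2n + 4)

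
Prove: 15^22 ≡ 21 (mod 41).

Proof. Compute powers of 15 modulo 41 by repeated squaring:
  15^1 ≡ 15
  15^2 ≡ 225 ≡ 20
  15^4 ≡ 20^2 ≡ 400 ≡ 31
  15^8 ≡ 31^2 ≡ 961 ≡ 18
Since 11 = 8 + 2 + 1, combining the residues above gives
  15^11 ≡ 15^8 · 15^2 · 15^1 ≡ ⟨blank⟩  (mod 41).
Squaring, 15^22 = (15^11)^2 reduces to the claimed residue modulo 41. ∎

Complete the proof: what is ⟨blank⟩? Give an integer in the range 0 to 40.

29

15^8 · 15^2 · 15^1 ≡ 18 · 20 · 15 = 5400.
5400 mod 41 = 29, so 15^11 ≡ 29 (mod 41).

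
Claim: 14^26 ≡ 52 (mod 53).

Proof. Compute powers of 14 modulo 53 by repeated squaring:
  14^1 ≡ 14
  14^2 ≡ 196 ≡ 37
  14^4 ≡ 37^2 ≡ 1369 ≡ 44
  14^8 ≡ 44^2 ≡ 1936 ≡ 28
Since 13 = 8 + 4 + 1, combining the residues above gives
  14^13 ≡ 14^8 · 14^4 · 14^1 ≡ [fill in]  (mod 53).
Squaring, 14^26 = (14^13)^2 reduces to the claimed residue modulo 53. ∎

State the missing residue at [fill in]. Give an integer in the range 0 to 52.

Multiply the listed residues: 28 · 44 · 14 = 1232 → 17248.
Reducing modulo 53: 17248 = 325·53 + 23, so 14^13 ≡ 23.

23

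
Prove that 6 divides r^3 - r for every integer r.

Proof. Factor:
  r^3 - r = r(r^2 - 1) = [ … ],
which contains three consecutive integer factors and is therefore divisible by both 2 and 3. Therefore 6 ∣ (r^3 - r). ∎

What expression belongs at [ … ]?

r(r^2 - 1) = r(r - 1)(r + 1) = (r - 1)r(r + 1).
These three factors are consecutive integers, so their product is divisible by 6.

(r - 1)r(r + 1)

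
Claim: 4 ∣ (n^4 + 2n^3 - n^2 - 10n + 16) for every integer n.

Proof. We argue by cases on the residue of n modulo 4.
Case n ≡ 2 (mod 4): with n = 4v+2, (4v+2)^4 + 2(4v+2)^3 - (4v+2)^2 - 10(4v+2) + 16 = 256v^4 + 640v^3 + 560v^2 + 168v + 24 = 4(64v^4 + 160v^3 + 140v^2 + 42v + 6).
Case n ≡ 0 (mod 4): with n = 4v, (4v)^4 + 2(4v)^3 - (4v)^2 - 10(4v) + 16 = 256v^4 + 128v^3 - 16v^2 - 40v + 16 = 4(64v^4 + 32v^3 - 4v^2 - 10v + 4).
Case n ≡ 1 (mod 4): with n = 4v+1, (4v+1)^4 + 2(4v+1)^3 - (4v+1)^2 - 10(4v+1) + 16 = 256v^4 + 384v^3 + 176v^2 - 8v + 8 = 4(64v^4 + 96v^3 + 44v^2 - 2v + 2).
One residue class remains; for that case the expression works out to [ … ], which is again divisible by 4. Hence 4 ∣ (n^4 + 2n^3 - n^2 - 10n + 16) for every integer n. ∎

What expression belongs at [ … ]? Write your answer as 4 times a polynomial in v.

Only n ≡ 3 (mod 4) is unaccounted for. Put n = 4v+3:
(4v+3)^4 + 2(4v+3)^3 - (4v+3)^2 - 10(4v+3) + 16 expands to 256v^4 + 896v^3 + 1136v^2 + 584v + 112,
and factoring out 4 leaves 4(64v^4 + 224v^3 + 284v^2 + 146v + 28).

4(64v^4 + 224v^3 + 284v^2 + 146v + 28)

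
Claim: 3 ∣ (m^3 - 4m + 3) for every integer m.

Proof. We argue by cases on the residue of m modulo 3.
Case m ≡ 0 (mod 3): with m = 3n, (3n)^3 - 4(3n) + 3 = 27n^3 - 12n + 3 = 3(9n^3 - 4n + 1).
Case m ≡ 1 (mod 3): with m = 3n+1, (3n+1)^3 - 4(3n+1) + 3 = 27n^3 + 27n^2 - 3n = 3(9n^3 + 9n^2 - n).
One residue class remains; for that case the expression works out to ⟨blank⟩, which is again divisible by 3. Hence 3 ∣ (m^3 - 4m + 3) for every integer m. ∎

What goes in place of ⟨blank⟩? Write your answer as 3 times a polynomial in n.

The residues treated are {0, 1}, so the missing case is m ≡ 2 (mod 3); write m = 3n+2.
Then (3n+2)^3 - 4(3n+2) + 3 = 27n^3 + 54n^2 + 24n + 3 = 3(9n^3 + 18n^2 + 8n + 1).

3(9n^3 + 18n^2 + 8n + 1)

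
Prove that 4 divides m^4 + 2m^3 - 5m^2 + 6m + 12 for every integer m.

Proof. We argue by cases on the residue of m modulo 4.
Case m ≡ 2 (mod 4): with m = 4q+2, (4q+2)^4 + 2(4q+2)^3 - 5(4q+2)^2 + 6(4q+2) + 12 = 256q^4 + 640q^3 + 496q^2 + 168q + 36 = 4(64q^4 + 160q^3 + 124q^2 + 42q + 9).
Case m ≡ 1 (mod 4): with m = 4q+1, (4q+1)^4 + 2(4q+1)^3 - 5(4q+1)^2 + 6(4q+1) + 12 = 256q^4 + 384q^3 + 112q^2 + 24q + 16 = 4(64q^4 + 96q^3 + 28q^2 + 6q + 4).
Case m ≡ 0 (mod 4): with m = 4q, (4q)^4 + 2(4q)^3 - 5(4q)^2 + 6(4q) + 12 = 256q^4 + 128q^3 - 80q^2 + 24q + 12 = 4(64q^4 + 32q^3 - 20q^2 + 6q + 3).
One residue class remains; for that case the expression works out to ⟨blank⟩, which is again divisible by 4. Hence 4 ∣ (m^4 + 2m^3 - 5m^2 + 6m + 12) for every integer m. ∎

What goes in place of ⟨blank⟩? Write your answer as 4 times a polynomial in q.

The residues treated are {2, 1, 0}, so the missing case is m ≡ 3 (mod 4); write m = 4q+3.
Then (4q+3)^4 + 2(4q+3)^3 - 5(4q+3)^2 + 6(4q+3) + 12 = 256q^4 + 896q^3 + 1072q^2 + 552q + 120 = 4(64q^4 + 224q^3 + 268q^2 + 138q + 30).

4(64q^4 + 224q^3 + 268q^2 + 138q + 30)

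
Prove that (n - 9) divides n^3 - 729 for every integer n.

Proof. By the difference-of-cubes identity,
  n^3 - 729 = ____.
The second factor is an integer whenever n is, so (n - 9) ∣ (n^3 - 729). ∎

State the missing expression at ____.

Polynomial division of n^3 - 729 by n - 9 leaves remainder 0 and quotient n^2 + 9n + 81.
Hence n^3 - 729 = (n - 9)(n^2 + 9n + 81).

(n - 9)(n^2 + 9n + 81)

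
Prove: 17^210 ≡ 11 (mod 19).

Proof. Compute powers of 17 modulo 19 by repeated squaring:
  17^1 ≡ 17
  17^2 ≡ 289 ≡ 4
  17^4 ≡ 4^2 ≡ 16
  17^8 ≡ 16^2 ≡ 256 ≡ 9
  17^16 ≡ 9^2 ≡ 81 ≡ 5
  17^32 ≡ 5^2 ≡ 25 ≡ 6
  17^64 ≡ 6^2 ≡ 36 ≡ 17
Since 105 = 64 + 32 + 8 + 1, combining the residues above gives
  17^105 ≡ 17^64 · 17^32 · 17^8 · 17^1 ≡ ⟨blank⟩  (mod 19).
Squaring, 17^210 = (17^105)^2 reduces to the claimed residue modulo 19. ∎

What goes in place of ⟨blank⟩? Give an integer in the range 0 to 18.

7

Multiply the listed residues: 17 · 6 · 9 · 17 = 102 → 918 → 15606.
Reducing modulo 19: 15606 = 821·19 + 7, so 17^105 ≡ 7.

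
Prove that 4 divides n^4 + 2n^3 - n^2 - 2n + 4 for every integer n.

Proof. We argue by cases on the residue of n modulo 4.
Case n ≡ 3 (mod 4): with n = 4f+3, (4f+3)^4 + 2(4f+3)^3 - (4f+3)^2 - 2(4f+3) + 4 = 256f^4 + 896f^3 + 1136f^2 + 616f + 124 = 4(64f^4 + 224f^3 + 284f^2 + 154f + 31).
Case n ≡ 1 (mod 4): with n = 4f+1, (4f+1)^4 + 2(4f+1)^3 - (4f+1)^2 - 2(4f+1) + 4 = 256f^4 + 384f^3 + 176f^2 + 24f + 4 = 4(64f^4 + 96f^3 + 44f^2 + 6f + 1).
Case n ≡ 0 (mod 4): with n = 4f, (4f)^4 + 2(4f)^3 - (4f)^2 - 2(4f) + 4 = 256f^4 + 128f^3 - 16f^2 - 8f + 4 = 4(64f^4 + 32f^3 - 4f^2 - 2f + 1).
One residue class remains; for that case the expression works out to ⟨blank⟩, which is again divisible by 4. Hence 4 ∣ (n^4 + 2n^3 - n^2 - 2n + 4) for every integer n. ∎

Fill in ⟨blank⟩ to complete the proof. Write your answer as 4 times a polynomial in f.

Only n ≡ 2 (mod 4) is unaccounted for. Put n = 4f+2:
(4f+2)^4 + 2(4f+2)^3 - (4f+2)^2 - 2(4f+2) + 4 expands to 256f^4 + 640f^3 + 560f^2 + 200f + 28,
and factoring out 4 leaves 4(64f^4 + 160f^3 + 140f^2 + 50f + 7).

4(64f^4 + 160f^3 + 140f^2 + 50f + 7)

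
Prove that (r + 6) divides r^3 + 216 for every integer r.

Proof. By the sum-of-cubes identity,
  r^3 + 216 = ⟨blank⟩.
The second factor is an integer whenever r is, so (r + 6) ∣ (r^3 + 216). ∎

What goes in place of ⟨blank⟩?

(r + 6)(r^2 - 6r + 36)

Polynomial division of r^3 + 216 by r + 6 leaves remainder 0 and quotient r^2 - 6r + 36.
Hence r^3 + 216 = (r + 6)(r^2 - 6r + 36).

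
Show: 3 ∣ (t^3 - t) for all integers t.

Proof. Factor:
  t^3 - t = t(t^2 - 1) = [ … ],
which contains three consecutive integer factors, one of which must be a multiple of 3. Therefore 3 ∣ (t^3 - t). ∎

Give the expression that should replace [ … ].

t(t^2 - 1) = t(t - 1)(t + 1) = (t - 1)t(t + 1).
These three factors are consecutive integers, so their product is divisible by 3.

(t - 1)t(t + 1)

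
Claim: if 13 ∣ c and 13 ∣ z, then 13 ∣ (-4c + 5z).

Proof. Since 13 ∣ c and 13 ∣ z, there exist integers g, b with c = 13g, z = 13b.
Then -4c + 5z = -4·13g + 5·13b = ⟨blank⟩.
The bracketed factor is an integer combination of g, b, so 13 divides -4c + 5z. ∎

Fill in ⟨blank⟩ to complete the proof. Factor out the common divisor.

13(5b - 4g)

Pull the common 13 out of every term: -4·13g + 5·13b = 13(5b - 4g).
5b - 4g is an integer, which exhibits the divisibility.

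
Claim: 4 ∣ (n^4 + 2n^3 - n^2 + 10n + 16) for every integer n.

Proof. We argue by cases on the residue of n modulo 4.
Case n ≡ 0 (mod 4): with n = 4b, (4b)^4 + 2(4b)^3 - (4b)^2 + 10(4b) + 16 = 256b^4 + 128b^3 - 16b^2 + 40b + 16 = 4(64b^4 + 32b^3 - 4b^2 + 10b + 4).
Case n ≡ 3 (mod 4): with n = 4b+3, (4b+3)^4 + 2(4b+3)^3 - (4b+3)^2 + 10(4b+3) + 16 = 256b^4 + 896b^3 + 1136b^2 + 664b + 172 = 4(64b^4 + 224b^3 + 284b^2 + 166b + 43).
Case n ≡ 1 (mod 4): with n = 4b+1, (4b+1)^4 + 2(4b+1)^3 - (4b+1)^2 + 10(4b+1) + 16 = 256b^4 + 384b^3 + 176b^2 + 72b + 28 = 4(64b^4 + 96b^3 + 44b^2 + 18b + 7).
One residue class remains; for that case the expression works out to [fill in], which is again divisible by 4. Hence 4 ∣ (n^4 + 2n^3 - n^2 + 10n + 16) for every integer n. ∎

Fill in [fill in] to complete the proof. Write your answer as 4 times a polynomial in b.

The residues treated are {0, 3, 1}, so the missing case is n ≡ 2 (mod 4); write n = 4b+2.
Then (4b+2)^4 + 2(4b+2)^3 - (4b+2)^2 + 10(4b+2) + 16 = 256b^4 + 640b^3 + 560b^2 + 248b + 64 = 4(64b^4 + 160b^3 + 140b^2 + 62b + 16).

4(64b^4 + 160b^3 + 140b^2 + 62b + 16)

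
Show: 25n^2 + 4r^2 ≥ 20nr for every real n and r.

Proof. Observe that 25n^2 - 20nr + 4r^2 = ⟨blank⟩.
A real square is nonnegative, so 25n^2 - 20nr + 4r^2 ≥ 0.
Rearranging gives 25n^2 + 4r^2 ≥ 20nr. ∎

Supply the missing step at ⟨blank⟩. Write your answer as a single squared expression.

(5n - 2r)^2

25n^2 - 20nr + 4r^2 is a perfect-square trinomial: the outer terms are (5n)^2 and (2r)^2, and the cross term is -2·5n·2r.
So 25n^2 - 20nr + 4r^2 = (5n - 2r)^2 ≥ 0.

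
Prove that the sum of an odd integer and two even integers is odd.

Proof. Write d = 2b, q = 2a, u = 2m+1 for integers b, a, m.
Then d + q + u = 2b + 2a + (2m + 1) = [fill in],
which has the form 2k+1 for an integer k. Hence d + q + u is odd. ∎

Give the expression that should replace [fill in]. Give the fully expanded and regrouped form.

2(a + b + m) + 1

2b + 2a + (2m + 1) = 2a + 2b + 2m + 1
= 2(a + b + m) + 1.
Since a + b + m is an integer, the sum is of the form 2k+1 for an integer k.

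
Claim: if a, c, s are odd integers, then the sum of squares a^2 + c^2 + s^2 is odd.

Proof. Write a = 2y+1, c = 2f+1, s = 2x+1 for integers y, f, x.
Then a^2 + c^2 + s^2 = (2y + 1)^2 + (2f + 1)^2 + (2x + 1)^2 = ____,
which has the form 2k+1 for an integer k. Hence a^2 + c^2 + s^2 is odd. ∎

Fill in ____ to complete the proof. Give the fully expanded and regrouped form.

2(2f^2 + 2f + 2x^2 + 2x + 2y^2 + 2y + 1) + 1

Expanding: (2y + 1)^2 + (2f + 1)^2 + (2x + 1)^2 = 4f^2 + 4f + 4x^2 + 4x + 4y^2 + 4y + 3.
Every term except the constant is even, so this is 2(2f^2 + 2f + 2x^2 + 2x + 2y^2 + 2y + 1) + 1,
and 2f^2 + 2f + 2x^2 + 2x + 2y^2 + 2y + 1 ∈ ℤ gives the required form.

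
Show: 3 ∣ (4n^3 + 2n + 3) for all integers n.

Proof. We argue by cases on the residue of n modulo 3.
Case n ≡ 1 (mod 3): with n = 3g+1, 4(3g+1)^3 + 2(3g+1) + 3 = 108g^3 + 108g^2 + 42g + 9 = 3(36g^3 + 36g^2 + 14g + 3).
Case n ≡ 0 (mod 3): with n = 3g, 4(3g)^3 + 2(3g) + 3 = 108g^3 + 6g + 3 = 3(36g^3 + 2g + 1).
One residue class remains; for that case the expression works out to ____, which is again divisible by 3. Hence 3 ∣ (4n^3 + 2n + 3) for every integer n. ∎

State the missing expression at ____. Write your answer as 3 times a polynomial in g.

3(36g^3 + 72g^2 + 50g + 13)

Only n ≡ 2 (mod 3) is unaccounted for. Put n = 3g+2:
4(3g+2)^3 + 2(3g+2) + 3 expands to 108g^3 + 216g^2 + 150g + 39,
and factoring out 3 leaves 3(36g^3 + 72g^2 + 50g + 13).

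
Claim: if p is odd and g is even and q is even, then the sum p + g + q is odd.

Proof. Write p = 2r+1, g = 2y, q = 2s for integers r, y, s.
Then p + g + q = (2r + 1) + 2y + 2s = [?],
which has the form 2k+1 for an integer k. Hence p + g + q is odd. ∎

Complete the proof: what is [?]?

2(r + s + y) + 1

(2r + 1) + 2y + 2s = 2r + 2s + 2y + 1
= 2(r + s + y) + 1.
Since r + s + y is an integer, the sum is of the form 2k+1 for an integer k.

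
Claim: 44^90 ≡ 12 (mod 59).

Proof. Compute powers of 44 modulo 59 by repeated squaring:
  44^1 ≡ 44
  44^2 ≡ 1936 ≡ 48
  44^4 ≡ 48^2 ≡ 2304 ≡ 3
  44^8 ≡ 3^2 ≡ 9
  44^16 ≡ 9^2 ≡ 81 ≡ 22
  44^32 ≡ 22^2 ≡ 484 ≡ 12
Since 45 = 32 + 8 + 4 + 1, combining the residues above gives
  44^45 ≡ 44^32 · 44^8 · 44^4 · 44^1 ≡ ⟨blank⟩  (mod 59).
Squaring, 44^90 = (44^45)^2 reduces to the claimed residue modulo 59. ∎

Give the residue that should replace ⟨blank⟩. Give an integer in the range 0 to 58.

37

Multiply the listed residues: 12 · 9 · 3 · 44 = 108 → 324 → 14256.
Reducing modulo 59: 14256 = 241·59 + 37, so 44^45 ≡ 37.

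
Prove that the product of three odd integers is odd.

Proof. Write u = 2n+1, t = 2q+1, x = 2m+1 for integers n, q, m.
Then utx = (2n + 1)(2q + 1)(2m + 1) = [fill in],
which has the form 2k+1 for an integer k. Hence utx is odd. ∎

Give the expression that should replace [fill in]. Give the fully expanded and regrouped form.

Expanding: (2n + 1)(2q + 1)(2m + 1) = 8mnq + 4mn + 4mq + 2m + 4nq + 2n + 2q + 1.
Every term except the constant is even, so this is 2(4mnq + 2mn + 2mq + m + 2nq + n + q) + 1,
and 4mnq + 2mn + 2mq + m + 2nq + n + q ∈ ℤ gives the required form.

2(4mnq + 2mn + 2mq + m + 2nq + n + q) + 1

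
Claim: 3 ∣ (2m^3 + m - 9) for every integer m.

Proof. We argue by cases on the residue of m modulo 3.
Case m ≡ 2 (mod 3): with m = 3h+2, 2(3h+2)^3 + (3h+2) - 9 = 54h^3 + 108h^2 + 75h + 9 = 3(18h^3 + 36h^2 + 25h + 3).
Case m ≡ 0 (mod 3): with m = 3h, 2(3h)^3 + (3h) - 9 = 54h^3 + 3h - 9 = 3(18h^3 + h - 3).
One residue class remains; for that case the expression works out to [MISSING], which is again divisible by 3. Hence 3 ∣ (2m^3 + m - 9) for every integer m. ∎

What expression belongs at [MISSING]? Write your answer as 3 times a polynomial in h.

3(18h^3 + 18h^2 + 7h - 2)

Only m ≡ 1 (mod 3) is unaccounted for. Put m = 3h+1:
2(3h+1)^3 + (3h+1) - 9 expands to 54h^3 + 54h^2 + 21h - 6,
and factoring out 3 leaves 3(18h^3 + 18h^2 + 7h - 2).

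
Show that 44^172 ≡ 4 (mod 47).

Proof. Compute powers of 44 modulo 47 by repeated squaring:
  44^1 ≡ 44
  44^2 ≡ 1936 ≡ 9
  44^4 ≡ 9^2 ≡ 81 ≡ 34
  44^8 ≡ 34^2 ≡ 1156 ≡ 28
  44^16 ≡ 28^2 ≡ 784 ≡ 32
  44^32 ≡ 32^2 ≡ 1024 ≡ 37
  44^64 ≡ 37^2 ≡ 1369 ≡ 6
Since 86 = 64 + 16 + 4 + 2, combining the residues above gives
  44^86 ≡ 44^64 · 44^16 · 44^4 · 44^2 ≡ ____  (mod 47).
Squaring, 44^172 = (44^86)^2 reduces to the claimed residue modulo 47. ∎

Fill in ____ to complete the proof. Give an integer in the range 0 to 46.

2

44^64 · 44^16 · 44^4 · 44^2 ≡ 6 · 32 · 34 · 9 = 58752.
58752 mod 47 = 2, so 44^86 ≡ 2 (mod 47).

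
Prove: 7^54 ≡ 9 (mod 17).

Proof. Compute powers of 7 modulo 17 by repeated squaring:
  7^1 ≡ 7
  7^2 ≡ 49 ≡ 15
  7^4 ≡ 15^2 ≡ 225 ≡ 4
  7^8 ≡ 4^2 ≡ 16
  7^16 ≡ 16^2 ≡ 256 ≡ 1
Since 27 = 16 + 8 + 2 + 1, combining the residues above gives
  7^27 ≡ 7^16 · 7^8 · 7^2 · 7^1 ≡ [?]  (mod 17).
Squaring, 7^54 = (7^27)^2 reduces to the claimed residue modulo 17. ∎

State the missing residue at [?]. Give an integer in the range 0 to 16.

7^16 · 7^8 · 7^2 · 7^1 ≡ 1 · 16 · 15 · 7 = 1680.
1680 mod 17 = 14, so 7^27 ≡ 14 (mod 17).

14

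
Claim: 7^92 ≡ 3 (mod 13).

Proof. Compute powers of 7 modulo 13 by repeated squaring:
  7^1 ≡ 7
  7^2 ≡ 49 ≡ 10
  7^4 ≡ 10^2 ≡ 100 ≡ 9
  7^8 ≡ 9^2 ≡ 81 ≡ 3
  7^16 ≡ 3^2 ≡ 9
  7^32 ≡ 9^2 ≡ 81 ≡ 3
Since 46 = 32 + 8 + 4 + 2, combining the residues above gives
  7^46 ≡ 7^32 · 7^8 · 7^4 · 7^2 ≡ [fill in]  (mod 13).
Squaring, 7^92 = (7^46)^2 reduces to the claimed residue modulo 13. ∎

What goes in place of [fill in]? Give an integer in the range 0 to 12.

Multiply the listed residues: 3 · 3 · 9 · 10 = 9 → 81 → 810.
Reducing modulo 13: 810 = 62·13 + 4, so 7^46 ≡ 4.

4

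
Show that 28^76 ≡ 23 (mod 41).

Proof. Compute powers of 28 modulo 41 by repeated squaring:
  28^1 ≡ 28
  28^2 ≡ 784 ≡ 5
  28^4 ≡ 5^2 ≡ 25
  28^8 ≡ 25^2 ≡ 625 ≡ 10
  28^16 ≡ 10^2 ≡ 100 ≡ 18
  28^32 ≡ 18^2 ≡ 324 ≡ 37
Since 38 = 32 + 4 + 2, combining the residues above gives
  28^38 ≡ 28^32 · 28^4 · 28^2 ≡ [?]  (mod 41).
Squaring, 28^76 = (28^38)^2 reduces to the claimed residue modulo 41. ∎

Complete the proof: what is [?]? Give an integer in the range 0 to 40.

33

Multiply the listed residues: 37 · 25 · 5 = 925 → 4625.
Reducing modulo 41: 4625 = 112·41 + 33, so 28^38 ≡ 33.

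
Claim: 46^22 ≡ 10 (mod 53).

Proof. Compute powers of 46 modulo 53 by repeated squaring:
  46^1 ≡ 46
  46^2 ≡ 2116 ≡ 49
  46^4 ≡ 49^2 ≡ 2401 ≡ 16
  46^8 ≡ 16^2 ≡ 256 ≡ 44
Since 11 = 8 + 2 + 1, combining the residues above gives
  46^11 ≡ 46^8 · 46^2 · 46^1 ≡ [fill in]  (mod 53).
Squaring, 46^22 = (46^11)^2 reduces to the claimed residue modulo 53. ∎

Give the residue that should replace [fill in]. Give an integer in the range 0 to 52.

46^8 · 46^2 · 46^1 ≡ 44 · 49 · 46 = 99176.
99176 mod 53 = 13, so 46^11 ≡ 13 (mod 53).

13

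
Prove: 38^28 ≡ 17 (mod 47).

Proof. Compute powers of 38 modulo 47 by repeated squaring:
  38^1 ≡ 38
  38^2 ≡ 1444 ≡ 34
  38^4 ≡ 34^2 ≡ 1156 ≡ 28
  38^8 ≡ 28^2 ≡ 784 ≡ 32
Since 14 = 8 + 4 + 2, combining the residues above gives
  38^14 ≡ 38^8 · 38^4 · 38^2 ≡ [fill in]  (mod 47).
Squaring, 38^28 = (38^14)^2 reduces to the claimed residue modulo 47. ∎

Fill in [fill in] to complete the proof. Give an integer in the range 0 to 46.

8

38^8 · 38^4 · 38^2 ≡ 32 · 28 · 34 = 30464.
30464 mod 47 = 8, so 38^14 ≡ 8 (mod 47).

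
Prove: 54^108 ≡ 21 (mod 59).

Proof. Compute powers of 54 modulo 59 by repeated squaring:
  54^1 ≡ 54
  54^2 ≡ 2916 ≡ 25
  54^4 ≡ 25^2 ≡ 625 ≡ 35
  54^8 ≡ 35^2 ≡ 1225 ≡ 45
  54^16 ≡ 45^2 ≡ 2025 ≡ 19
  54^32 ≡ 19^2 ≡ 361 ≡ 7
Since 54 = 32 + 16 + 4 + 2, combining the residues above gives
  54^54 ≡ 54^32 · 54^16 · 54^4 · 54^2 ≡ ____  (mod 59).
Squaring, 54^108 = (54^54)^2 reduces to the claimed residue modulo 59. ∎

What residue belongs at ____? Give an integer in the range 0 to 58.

54^32 · 54^16 · 54^4 · 54^2 ≡ 7 · 19 · 35 · 25 = 116375.
116375 mod 59 = 27, so 54^54 ≡ 27 (mod 59).

27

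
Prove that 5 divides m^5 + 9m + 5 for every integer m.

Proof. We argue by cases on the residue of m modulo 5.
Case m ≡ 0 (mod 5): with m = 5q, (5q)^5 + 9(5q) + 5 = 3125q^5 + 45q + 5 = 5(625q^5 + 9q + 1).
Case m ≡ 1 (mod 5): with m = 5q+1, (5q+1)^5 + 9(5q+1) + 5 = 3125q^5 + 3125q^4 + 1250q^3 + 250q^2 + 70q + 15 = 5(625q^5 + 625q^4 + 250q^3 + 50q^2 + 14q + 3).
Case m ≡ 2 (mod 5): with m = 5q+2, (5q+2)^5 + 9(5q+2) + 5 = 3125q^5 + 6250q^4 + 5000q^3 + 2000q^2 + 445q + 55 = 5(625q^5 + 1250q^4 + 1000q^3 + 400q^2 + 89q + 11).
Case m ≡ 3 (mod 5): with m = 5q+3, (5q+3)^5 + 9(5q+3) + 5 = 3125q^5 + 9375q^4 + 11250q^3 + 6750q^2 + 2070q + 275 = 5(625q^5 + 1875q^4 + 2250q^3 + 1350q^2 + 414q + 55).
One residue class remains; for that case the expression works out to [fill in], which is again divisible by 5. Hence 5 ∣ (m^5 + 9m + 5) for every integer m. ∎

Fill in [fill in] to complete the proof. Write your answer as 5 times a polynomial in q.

The residues treated are {0, 1, 2, 3}, so the missing case is m ≡ 4 (mod 5); write m = 5q+4.
Then (5q+4)^5 + 9(5q+4) + 5 = 3125q^5 + 12500q^4 + 20000q^3 + 16000q^2 + 6445q + 1065 = 5(625q^5 + 2500q^4 + 4000q^3 + 3200q^2 + 1289q + 213).

5(625q^5 + 2500q^4 + 4000q^3 + 3200q^2 + 1289q + 213)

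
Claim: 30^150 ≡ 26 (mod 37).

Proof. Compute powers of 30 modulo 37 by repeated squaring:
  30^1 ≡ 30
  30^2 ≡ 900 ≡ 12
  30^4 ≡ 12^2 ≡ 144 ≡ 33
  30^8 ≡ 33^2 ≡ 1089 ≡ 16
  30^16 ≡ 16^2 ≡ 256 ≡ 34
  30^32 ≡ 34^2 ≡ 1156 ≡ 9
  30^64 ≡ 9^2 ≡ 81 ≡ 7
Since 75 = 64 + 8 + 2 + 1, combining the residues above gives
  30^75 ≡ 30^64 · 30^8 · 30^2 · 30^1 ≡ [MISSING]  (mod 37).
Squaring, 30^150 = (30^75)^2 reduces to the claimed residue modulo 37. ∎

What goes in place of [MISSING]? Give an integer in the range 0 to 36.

Multiply the listed residues: 7 · 16 · 12 · 30 = 112 → 1344 → 40320.
Reducing modulo 37: 40320 = 1089·37 + 27, so 30^75 ≡ 27.

27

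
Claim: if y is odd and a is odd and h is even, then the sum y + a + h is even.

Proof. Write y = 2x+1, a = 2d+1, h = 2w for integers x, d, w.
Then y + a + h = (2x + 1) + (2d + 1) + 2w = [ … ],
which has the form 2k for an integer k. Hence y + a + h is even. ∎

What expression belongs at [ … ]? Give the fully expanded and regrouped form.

Expanding: (2x + 1) + (2d + 1) + 2w = 2d + 2w + 2x + 2.
Every term is even; pulling out the factor of 2 gives 2(d + w + x + 1).

2(d + w + x + 1)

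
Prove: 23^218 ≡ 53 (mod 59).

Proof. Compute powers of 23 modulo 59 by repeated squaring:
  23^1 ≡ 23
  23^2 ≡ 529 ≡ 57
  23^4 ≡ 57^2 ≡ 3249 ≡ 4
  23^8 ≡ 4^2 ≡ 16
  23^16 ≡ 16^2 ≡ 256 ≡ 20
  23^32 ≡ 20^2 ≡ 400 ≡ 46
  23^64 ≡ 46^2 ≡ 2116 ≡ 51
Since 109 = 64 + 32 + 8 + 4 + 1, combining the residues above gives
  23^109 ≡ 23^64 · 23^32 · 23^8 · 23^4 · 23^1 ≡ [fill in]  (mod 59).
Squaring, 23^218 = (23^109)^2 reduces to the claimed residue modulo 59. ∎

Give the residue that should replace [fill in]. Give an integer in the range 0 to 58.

42

23^64 · 23^32 · 23^8 · 23^4 · 23^1 ≡ 51 · 46 · 16 · 4 · 23 = 3453312.
3453312 mod 59 = 42, so 23^109 ≡ 42 (mod 59).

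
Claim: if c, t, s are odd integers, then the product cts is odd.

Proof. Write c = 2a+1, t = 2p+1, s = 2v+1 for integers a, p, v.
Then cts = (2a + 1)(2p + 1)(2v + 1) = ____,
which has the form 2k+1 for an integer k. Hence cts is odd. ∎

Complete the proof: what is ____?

Expanding: (2a + 1)(2p + 1)(2v + 1) = 8apv + 4ap + 4av + 2a + 4pv + 2p + 2v + 1.
Every term except the constant is even, so this is 2(4apv + 2ap + 2av + a + 2pv + p + v) + 1,
and 4apv + 2ap + 2av + a + 2pv + p + v ∈ ℤ gives the required form.

2(4apv + 2ap + 2av + a + 2pv + p + v) + 1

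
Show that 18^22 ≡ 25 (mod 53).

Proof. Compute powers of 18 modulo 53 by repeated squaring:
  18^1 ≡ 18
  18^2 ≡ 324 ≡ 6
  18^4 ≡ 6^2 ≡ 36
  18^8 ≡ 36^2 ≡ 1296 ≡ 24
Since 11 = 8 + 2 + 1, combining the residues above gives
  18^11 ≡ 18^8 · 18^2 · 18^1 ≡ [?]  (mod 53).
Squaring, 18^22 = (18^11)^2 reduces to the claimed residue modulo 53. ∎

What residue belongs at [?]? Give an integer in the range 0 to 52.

18^8 · 18^2 · 18^1 ≡ 24 · 6 · 18 = 2592.
2592 mod 53 = 48, so 18^11 ≡ 48 (mod 53).

48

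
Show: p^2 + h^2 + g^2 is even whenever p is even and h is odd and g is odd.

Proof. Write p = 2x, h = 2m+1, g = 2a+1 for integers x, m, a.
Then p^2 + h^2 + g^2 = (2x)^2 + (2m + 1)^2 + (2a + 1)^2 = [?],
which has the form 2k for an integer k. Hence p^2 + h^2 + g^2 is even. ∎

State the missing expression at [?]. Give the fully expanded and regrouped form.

2(2a^2 + 2a + 2m^2 + 2m + 2x^2 + 1)

Expanding: (2x)^2 + (2m + 1)^2 + (2a + 1)^2 = 4a^2 + 4a + 4m^2 + 4m + 4x^2 + 2.
Every term is even; pulling out the factor of 2 gives 2(2a^2 + 2a + 2m^2 + 2m + 2x^2 + 1).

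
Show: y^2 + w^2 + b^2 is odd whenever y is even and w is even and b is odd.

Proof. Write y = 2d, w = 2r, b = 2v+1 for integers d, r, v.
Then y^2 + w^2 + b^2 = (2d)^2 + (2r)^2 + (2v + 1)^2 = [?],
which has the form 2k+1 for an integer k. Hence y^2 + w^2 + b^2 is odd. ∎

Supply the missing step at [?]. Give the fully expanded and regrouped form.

2(2d^2 + 2r^2 + 2v^2 + 2v) + 1

Expanding: (2d)^2 + (2r)^2 + (2v + 1)^2 = 4d^2 + 4r^2 + 4v^2 + 4v + 1.
Every term except the constant is even, so this is 2(2d^2 + 2r^2 + 2v^2 + 2v) + 1,
and 2d^2 + 2r^2 + 2v^2 + 2v ∈ ℤ gives the required form.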